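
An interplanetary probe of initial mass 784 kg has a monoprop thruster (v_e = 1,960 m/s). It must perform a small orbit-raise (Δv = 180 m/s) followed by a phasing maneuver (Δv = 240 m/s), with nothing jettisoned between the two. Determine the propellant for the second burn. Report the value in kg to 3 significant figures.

propellant for the second burn ≈ 82.4 kg

After the first burn: m = 784 × exp(−180/1960.0) = 784 × 0.91225 = 715.204 kg.
After the second burn: m = 715.204 × exp(−240/1960.0) = 715.204 × 0.88475 = 632.777 kg.
Second-burn propellant = 715.204 − 632.777 = 82.427 kg.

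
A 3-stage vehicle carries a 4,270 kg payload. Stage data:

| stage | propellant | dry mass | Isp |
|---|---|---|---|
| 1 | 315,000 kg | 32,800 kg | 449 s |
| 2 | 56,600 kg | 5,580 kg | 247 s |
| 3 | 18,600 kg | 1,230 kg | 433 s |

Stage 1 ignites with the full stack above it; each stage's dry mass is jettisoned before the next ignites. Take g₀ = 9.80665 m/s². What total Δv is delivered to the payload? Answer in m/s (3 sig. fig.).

Ignition mass of stage 1 = 315,000+32,800 + 56,600+5,580 + 18,600+1,230 + 4,270 = 434,080 kg.
Stage 1: m₀ = 434,080 kg, m_f = 434,080 − 315,000 = 119,080 kg; Δv = 449×9.80665×ln(3.645) = 4403.2×1.2934 ≈ 5695 m/s.
Stage 2: m₀ = 86,280 kg, m_f = 86,280 − 56,600 = 29,680 kg; Δv = 247×9.80665×ln(2.907) = 2422.2×1.0671 ≈ 2585 m/s.
Stage 3: m₀ = 24,100 kg, m_f = 24,100 − 18,600 = 5,500 kg; Δv = 433×9.80665×ln(4.382) = 4246.3×1.4775 ≈ 6274 m/s.
Total Δv = 5695 + 2585 + 6274 = 14554 m/s.

Δv ≈ 14600 m/s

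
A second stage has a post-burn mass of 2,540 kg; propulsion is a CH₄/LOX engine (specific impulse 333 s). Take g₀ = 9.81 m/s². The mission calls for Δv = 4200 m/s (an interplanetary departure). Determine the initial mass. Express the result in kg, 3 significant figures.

initial mass ≈ 9190 kg

v_e = Isp · g₀ = 333 × 9.81 = 3266.7 m/s.
Rocket equation: m₀/m_f = exp(Δv / v_e) = exp(4200 / 3266.7) = exp(1.2857) = 3.6172.
m₀ = m_f × 3.6172 = 2,540 × 3.6172 = 9,187.69 kg.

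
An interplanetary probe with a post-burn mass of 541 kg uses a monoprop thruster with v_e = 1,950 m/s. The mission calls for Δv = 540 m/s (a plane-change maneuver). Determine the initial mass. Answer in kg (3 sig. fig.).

initial mass ≈ 714 kg

From the ideal rocket equation, m₀/m_f = exp(Δv / v_e) = exp(540 / 1950.0) = exp(0.2769) = 1.3191.
m₀ = m_f × 1.3191 = 541 × 1.3191 = 713.633 kg.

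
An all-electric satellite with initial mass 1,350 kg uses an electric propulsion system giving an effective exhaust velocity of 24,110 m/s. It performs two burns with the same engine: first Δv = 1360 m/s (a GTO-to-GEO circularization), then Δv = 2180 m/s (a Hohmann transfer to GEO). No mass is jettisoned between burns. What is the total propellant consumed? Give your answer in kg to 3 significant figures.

After the first burn: m = 1350 × exp(−1360/24110.0) = 1350 × 0.94515 = 1,275.95 kg.
After the second burn: m = 1,275.95 × exp(−2180/24110.0) = 1,275.95 × 0.91355 = 1,165.64 kg.
Total propellant = m₀ − m_final = 1350 − 1,165.64 = 184.36 kg.

total propellant consumed ≈ 184 kg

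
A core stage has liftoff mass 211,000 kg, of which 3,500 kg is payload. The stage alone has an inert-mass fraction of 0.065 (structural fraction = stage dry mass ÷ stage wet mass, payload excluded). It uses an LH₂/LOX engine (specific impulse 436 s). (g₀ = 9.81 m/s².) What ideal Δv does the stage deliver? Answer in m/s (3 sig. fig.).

Stage wet mass = m₀ − payload = 211,000 − 3,500 = 207,500 kg.
Stage dry mass = ε × stage wet mass = 0.065 × 207,500 = 13,487.5 kg.
Burnout mass m_f = stage dry + payload = 13,487.5 + 3,500 = 16,987.5 kg.
v_e = Isp · g₀ = 436 × 9.81 = 4277.2 m/s.
Δv = v_e · ln(211,000/16,987.5) = 4277.2 × ln(12.42) = 4277.2 × 2.5194 ≈ 10776 m/s.

Δv ≈ 10800 m/s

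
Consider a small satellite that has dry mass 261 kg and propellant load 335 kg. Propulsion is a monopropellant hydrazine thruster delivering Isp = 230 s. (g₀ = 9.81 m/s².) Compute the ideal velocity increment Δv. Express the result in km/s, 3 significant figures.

Δv ≈ 1.86 km/s

v_e = Isp · g₀ = 230 × 9.81 = 2256.3 m/s.
m₀ = m_dry + m_prop = 261 + 335 = 596 kg.
Δv = v_e · ln(m₀/m_f) = 2256.3 × ln(2.284) = 2256.3 × 0.8257 ≈ 1863.1 m/s.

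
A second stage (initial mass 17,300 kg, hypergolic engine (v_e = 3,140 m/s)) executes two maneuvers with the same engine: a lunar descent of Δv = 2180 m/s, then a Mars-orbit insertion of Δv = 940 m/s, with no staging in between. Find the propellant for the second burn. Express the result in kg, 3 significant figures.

propellant for the second burn ≈ 2240 kg

After the first burn: m = 17300 × exp(−2180/3140.0) = 17300 × 0.49944 = 8,640.31 kg.
After the second burn: m = 8,640.31 × exp(−940/3140.0) = 8,640.31 × 0.74129 = 6,404.98 kg.
Second-burn propellant = 8,640.31 − 6,404.98 = 2,235.33 kg.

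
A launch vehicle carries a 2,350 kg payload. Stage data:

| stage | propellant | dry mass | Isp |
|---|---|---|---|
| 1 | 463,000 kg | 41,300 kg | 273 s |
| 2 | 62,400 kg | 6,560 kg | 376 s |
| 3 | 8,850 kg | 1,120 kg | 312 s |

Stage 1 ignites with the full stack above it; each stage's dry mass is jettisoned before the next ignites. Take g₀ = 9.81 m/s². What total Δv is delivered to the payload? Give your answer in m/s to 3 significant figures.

Δv ≈ 13500 m/s

Ignition mass of stage 1 = 463,000+41,300 + 62,400+6,560 + 8,850+1,120 + 2,350 = 585,580 kg.
Stage 1: m₀ = 585,580 kg, m_f = 585,580 − 463,000 = 122,580 kg; Δv = 273×9.81×ln(4.777) = 2678.1×1.5638 ≈ 4188 m/s.
Stage 2: m₀ = 81,280 kg, m_f = 81,280 − 62,400 = 18,880 kg; Δv = 376×9.81×ln(4.305) = 3688.6×1.4598 ≈ 5385 m/s.
Stage 3: m₀ = 12,320 kg, m_f = 12,320 − 8,850 = 3,470 kg; Δv = 312×9.81×ln(3.55) = 3060.7×1.2671 ≈ 3878 m/s.
Total Δv = 4188 + 5385 + 3878 = 13451 m/s.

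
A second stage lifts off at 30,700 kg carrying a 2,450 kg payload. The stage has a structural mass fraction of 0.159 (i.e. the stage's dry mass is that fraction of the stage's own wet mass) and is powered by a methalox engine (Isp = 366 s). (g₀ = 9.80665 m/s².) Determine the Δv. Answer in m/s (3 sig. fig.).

Δv ≈ 5340 m/s

Stage wet mass = m₀ − payload = 30,700 − 2,450 = 28,250 kg.
Stage dry mass = ε × stage wet mass = 0.159 × 28,250 = 4,491.75 kg.
Burnout mass m_f = stage dry + payload = 4,491.75 + 2,450 = 6,941.75 kg.
v_e = Isp · g₀ = 366 × 9.80665 = 3589.2 m/s.
Δv = v_e · ln(30,700/6,941.75) = 3589.2 × ln(4.423) = 3589.2 × 1.4867 ≈ 5336 m/s.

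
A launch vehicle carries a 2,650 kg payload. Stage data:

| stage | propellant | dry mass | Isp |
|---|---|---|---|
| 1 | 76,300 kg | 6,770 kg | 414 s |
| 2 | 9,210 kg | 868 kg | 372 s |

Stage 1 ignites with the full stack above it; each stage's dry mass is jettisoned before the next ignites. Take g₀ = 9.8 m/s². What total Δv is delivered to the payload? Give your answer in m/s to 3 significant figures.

Ignition mass of stage 1 = 76,300+6,770 + 9,210+868 + 2,650 = 95,798 kg.
Stage 1: m₀ = 95,798 kg, m_f = 95,798 − 76,300 = 19,498 kg; Δv = 414×9.8×ln(4.913) = 4057.2×1.5919 ≈ 6459 m/s.
Stage 2: m₀ = 12,728 kg, m_f = 12,728 − 9,210 = 3,518 kg; Δv = 372×9.8×ln(3.618) = 3645.6×1.2859 ≈ 4688 m/s.
Total Δv = 6459 + 4688 = 11147 m/s.

Δv ≈ 11100 m/s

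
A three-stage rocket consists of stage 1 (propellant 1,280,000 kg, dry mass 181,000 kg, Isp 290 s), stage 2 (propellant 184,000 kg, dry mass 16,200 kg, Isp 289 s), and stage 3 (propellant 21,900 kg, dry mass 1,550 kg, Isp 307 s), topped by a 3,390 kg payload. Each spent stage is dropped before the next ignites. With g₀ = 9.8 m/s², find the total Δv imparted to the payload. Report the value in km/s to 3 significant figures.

Δv ≈ 13.8 km/s

Ignition mass of stage 1 = 1,280,000+181,000 + 184,000+16,200 + 21,900+1,550 + 3,390 = 1,688,040 kg.
Stage 1: m₀ = 1,688,040 kg, m_f = 1,688,040 − 1,280,000 = 408,040 kg; Δv = 290×9.8×ln(4.137) = 2842.0×1.4200 ≈ 4036 m/s.
Stage 2: m₀ = 227,040 kg, m_f = 227,040 − 184,000 = 43,040 kg; Δv = 289×9.8×ln(5.275) = 2832.2×1.6630 ≈ 4710 m/s.
Stage 3: m₀ = 26,840 kg, m_f = 26,840 − 21,900 = 4,940 kg; Δv = 307×9.8×ln(5.433) = 3008.6×1.6925 ≈ 5092 m/s.
Total Δv = 4036 + 4710 + 5092 = 13838 m/s.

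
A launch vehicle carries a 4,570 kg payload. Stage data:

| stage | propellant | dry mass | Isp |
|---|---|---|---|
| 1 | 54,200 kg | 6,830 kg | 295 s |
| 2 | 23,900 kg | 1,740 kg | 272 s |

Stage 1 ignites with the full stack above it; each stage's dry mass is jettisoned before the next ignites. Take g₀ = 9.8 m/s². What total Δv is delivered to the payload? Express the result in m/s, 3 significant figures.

Ignition mass of stage 1 = 54,200+6,830 + 23,900+1,740 + 4,570 = 91,240 kg.
Stage 1: m₀ = 91,240 kg, m_f = 91,240 − 54,200 = 37,040 kg; Δv = 295×9.8×ln(2.463) = 2891.0×0.9015 ≈ 2606 m/s.
Stage 2: m₀ = 30,210 kg, m_f = 30,210 − 23,900 = 6,310 kg; Δv = 272×9.8×ln(4.788) = 2665.6×1.5660 ≈ 4174 m/s.
Total Δv = 2606 + 4174 = 6780 m/s.

Δv ≈ 6780 m/s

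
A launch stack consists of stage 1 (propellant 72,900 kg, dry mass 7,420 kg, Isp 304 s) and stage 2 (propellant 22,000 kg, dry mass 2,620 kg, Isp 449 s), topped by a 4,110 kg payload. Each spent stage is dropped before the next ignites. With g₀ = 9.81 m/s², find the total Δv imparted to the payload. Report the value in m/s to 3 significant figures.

Δv ≈ 9690 m/s

Ignition mass of stage 1 = 72,900+7,420 + 22,000+2,620 + 4,110 = 109,050 kg.
Stage 1: m₀ = 109,050 kg, m_f = 109,050 − 72,900 = 36,150 kg; Δv = 304×9.81×ln(3.017) = 2982.2×1.1041 ≈ 3293 m/s.
Stage 2: m₀ = 28,730 kg, m_f = 28,730 − 22,000 = 6,730 kg; Δv = 449×9.81×ln(4.269) = 4404.7×1.4514 ≈ 6393 m/s.
Total Δv = 3293 + 6393 = 9686 m/s.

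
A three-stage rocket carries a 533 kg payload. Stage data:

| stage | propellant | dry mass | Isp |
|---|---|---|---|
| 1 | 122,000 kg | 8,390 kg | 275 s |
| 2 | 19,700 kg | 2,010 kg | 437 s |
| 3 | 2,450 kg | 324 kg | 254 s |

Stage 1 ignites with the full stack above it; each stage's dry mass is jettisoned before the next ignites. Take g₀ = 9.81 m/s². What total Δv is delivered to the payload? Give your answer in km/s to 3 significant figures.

Δv ≈ 14.2 km/s

Ignition mass of stage 1 = 122,000+8,390 + 19,700+2,010 + 2,450+324 + 533 = 155,407 kg.
Stage 1: m₀ = 155,407 kg, m_f = 155,407 − 122,000 = 33,407 kg; Δv = 275×9.81×ln(4.652) = 2697.8×1.5373 ≈ 4147 m/s.
Stage 2: m₀ = 25,017 kg, m_f = 25,017 − 19,700 = 5,317 kg; Δv = 437×9.81×ln(4.705) = 4287.0×1.5486 ≈ 6639 m/s.
Stage 3: m₀ = 3,307 kg, m_f = 3,307 − 2,450 = 857 kg; Δv = 254×9.81×ln(3.859) = 2491.7×1.3504 ≈ 3365 m/s.
Total Δv = 4147 + 6639 + 3365 = 14151 m/s.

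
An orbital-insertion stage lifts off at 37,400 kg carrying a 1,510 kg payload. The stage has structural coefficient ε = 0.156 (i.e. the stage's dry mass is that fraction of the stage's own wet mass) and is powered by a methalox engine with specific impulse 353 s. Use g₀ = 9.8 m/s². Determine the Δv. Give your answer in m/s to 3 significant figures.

Stage wet mass = m₀ − payload = 37,400 − 1,510 = 35,890 kg.
Stage dry mass = ε × stage wet mass = 0.156 × 35,890 = 5,598.84 kg.
Burnout mass m_f = stage dry + payload = 5,598.84 + 1,510 = 7,108.84 kg.
v_e = Isp · g₀ = 353 × 9.8 = 3459.4 m/s.
By the Tsiolkovsky rocket equation, Δv = v_e · ln(37,400/7,108.84) = 3459.4 × ln(5.261) = 3459.4 × 1.6603 ≈ 5744 m/s.

Δv ≈ 5740 m/s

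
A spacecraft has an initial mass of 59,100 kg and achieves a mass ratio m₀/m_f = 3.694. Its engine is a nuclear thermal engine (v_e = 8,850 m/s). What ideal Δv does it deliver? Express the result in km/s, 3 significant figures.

By the Tsiolkovsky rocket equation, Δv = v_e · ln(3.694) = 8850.0 × 1.3067 ≈ 11564.4 m/s.

Δv ≈ 11.6 km/s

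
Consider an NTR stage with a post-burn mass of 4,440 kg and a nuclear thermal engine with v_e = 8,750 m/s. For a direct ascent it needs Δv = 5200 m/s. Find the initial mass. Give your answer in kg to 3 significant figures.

Using Δv = v_e ln(m₀/m_f): m₀/m_f = exp(Δv / v_e) = exp(5200 / 8750.0) = exp(0.5943) = 1.8117.
m₀ = m_f × 1.8117 = 4,440 × 1.8117 = 8,043.95 kg.

initial mass ≈ 8040 kg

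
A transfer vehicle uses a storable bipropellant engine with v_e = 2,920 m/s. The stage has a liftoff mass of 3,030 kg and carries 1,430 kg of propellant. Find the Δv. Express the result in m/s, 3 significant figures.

m_f = m₀ − m_prop = 3,030 − 1,430 = 1,600 kg.
Δv = v_e · ln(m₀/m_f) = 2920.0 × ln(1.894) = 2920.0 × 0.6386 ≈ 1864.6 m/s.

Δv ≈ 1860 m/s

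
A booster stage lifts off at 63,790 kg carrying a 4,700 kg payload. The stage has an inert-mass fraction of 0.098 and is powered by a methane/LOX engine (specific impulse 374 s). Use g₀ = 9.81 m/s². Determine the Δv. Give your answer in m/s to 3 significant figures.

Stage wet mass = m₀ − payload = 63,790 − 4,700 = 59,090 kg.
Stage dry mass = ε × stage wet mass = 0.098 × 59,090 = 5,790.82 kg.
Burnout mass m_f = stage dry + payload = 5,790.82 + 4,700 = 10,490.82 kg.
v_e = Isp · g₀ = 374 × 9.81 = 3668.9 m/s.
Δv = v_e · ln(63,790/10,490.82) = 3668.9 × ln(6.081) = 3668.9 × 1.8051 ≈ 6623 m/s.

Δv ≈ 6620 m/s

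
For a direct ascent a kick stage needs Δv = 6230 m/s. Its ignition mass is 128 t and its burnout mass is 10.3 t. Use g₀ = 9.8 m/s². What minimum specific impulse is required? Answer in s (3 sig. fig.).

Isp ≈ 252 s

ln(m₀/m_f) = ln(128000/10300) = ln(12.43) = 2.5199.
By the Tsiolkovsky rocket equation, v_e = Δv / ln(m₀/m_f) = 6230 / 2.5199 = 2472.3 m/s.
Isp = v_e / g₀ = 2472.3 / 9.8 = 252.3 s.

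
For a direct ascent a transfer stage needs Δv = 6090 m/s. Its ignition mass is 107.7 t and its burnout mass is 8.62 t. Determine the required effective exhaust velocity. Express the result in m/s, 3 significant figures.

v_e ≈ 2410 m/s

ln(m₀/m_f) = ln(107700/8620) = ln(12.49) = 2.5253.
v_e = Δv / ln(m₀/m_f) = 6090 / 2.5253 = 2411.6 m/s.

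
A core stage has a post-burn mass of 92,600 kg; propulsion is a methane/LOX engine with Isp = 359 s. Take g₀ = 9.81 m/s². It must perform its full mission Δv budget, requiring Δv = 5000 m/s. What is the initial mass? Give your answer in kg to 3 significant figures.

initial mass ≈ 383000 kg

v_e = Isp · g₀ = 359 × 9.81 = 3521.8 m/s.
m₀/m_f = exp(Δv / v_e) = exp(5000 / 3521.8) = exp(1.4197) = 4.1360.
m₀ = m_f × 4.1360 = 92,600 × 4.1360 = 382,994 kg.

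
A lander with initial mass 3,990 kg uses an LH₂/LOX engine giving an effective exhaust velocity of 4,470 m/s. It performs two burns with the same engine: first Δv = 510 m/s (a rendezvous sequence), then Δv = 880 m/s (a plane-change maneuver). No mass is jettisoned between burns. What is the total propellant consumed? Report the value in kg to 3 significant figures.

total propellant consumed ≈ 1070 kg

After the first burn: m = 3990 × exp(−510/4470.0) = 3990 × 0.89217 = 3,559.76 kg.
After the second burn: m = 3,559.76 × exp(−880/4470.0) = 3,559.76 × 0.82130 = 2,923.63 kg.
Total propellant = m₀ − m_final = 3990 − 2,923.63 = 1,066.37 kg.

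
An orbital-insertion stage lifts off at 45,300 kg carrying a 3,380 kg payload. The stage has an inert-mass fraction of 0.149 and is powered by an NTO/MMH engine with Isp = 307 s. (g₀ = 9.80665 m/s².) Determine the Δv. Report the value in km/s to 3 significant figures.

Δv ≈ 4.66 km/s

Stage wet mass = m₀ − payload = 45,300 − 3,380 = 41,920 kg.
Stage dry mass = ε × stage wet mass = 0.149 × 41,920 = 6,246.08 kg.
Burnout mass m_f = stage dry + payload = 6,246.08 + 3,380 = 9,626.08 kg.
v_e = Isp · g₀ = 307 × 9.80665 = 3010.6 m/s.
Rocket equation: Δv = v_e · ln(45,300/9,626.08) = 3010.6 × ln(4.706) = 3010.6 × 1.5488 ≈ 4663 m/s.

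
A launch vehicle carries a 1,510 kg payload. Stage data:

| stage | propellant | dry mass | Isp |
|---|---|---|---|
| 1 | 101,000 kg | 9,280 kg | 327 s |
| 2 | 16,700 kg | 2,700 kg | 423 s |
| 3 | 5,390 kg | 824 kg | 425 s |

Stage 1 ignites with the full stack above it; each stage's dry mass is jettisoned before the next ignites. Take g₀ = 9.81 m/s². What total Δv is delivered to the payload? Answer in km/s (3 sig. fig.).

Ignition mass of stage 1 = 101,000+9,280 + 16,700+2,700 + 5,390+824 + 1,510 = 137,404 kg.
Stage 1: m₀ = 137,404 kg, m_f = 137,404 − 101,000 = 36,404 kg; Δv = 327×9.81×ln(3.774) = 3207.9×1.3282 ≈ 4261 m/s.
Stage 2: m₀ = 27,124 kg, m_f = 27,124 − 16,700 = 10,424 kg; Δv = 423×9.81×ln(2.602) = 4149.6×0.9563 ≈ 3968 m/s.
Stage 3: m₀ = 7,724 kg, m_f = 7,724 − 5,390 = 2,334 kg; Δv = 425×9.81×ln(3.309) = 4169.2×1.1967 ≈ 4990 m/s.
Total Δv = 4261 + 3968 + 4990 = 13219 m/s.

Δv ≈ 13.2 km/s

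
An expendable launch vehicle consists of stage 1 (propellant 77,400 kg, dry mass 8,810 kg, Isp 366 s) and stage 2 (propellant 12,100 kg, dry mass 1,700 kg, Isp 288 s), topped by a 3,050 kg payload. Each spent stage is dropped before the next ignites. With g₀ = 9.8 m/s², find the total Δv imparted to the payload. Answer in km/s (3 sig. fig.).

Ignition mass of stage 1 = 77,400+8,810 + 12,100+1,700 + 3,050 = 103,060 kg.
Stage 1: m₀ = 103,060 kg, m_f = 103,060 − 77,400 = 25,660 kg; Δv = 366×9.8×ln(4.016) = 3586.8×1.3904 ≈ 4987 m/s.
Stage 2: m₀ = 16,850 kg, m_f = 16,850 − 12,100 = 4,750 kg; Δv = 288×9.8×ln(3.547) = 2822.4×1.2662 ≈ 3574 m/s.
Total Δv = 4987 + 3574 = 8561 m/s.

Δv ≈ 8.56 km/s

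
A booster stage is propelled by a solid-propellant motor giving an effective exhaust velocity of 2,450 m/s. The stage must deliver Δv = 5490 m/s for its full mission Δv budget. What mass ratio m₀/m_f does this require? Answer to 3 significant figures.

mass ratio ≈ 9.40

m₀/m_f = exp(Δv / v_e) = exp(5490 / 2450.0) = exp(2.2408) = 9.4010.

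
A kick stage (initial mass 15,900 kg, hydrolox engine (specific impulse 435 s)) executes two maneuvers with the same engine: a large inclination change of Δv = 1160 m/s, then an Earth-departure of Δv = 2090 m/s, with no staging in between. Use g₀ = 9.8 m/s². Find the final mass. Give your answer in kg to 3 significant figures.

final mass ≈ 7420 kg

v_e = Isp · g₀ = 435 × 9.8 = 4263.0 m/s.
After the first burn: m = 15900 × exp(−1160/4263.0) = 15900 × 0.76177 = 12,112.1 kg.
After the second burn: m = 12,112.1 × exp(−2090/4263.0) = 12,112.1 × 0.61246 = 7,418.18 kg.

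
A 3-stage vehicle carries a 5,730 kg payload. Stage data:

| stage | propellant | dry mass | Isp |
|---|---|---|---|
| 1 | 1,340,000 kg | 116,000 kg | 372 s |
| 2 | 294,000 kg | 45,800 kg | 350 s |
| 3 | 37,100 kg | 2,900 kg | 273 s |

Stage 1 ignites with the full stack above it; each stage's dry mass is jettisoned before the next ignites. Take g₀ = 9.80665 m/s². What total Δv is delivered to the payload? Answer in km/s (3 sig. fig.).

Ignition mass of stage 1 = 1,340,000+116,000 + 294,000+45,800 + 37,100+2,900 + 5,730 = 1,841,530 kg.
Stage 1: m₀ = 1,841,530 kg, m_f = 1,841,530 − 1,340,000 = 501,530 kg; Δv = 372×9.80665×ln(3.672) = 3648.1×1.3007 ≈ 4745 m/s.
Stage 2: m₀ = 385,530 kg, m_f = 385,530 − 294,000 = 91,530 kg; Δv = 350×9.80665×ln(4.212) = 3432.3×1.4380 ≈ 4936 m/s.
Stage 3: m₀ = 45,730 kg, m_f = 45,730 − 37,100 = 8,630 kg; Δv = 273×9.80665×ln(5.299) = 2677.2×1.6675 ≈ 4464 m/s.
Total Δv = 4745 + 4936 + 4464 = 14145 m/s.

Δv ≈ 14.1 km/s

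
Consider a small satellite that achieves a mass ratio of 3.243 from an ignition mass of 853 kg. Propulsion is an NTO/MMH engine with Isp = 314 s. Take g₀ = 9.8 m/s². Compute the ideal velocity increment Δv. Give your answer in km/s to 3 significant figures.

v_e = Isp · g₀ = 314 × 9.8 = 3077.2 m/s.
Δv = v_e · ln(3.243) = 3077.2 × 1.1765 ≈ 3620.3 m/s.

Δv ≈ 3.62 km/s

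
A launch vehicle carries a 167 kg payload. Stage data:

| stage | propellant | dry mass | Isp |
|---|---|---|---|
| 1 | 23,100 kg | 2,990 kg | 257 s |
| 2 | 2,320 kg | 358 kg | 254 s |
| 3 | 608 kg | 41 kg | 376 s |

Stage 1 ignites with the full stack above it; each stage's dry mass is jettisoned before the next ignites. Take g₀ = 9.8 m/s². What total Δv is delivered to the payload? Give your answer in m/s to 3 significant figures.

Δv ≈ 11600 m/s

Ignition mass of stage 1 = 23,100+2,990 + 2,320+358 + 608+41 + 167 = 29,584 kg.
Stage 1: m₀ = 29,584 kg, m_f = 29,584 − 23,100 = 6,484 kg; Δv = 257×9.8×ln(4.563) = 2518.6×1.5179 ≈ 3823 m/s.
Stage 2: m₀ = 3,494 kg, m_f = 3,494 − 2,320 = 1,174 kg; Δv = 254×9.8×ln(2.976) = 2489.2×1.0906 ≈ 2715 m/s.
Stage 3: m₀ = 816 kg, m_f = 816 − 608 = 208 kg; Δv = 376×9.8×ln(3.923) = 3684.8×1.3669 ≈ 5037 m/s.
Total Δv = 3823 + 2715 + 5037 = 11575 m/s.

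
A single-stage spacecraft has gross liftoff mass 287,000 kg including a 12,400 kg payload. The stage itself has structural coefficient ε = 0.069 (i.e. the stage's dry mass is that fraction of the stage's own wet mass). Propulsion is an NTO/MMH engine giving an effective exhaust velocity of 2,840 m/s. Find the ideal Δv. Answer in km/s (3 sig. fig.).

Δv ≈ 6.29 km/s

Stage wet mass = m₀ − payload = 287,000 − 12,400 = 274,600 kg.
Stage dry mass = ε × stage wet mass = 0.069 × 274,600 = 18,947.4 kg.
Burnout mass m_f = stage dry + payload = 18,947.4 + 12,400 = 31,347.4 kg.
By the Tsiolkovsky rocket equation, Δv = v_e · ln(287,000/31,347.4) = 2840.0 × ln(9.155) = 2840.0 × 2.2144 ≈ 6289 m/s.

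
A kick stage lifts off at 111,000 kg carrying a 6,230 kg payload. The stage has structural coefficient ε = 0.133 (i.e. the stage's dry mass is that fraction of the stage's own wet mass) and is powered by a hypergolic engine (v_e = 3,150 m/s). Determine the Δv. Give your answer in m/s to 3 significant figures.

Stage wet mass = m₀ − payload = 111,000 − 6,230 = 104,770 kg.
Stage dry mass = ε × stage wet mass = 0.133 × 104,770 = 13,934.4 kg.
Burnout mass m_f = stage dry + payload = 13,934.4 + 6,230 = 20,164.4 kg.
Δv = v_e · ln(111,000/20,164.4) = 3150.0 × ln(5.505) = 3150.0 × 1.7056 ≈ 5373 m/s.

Δv ≈ 5370 m/s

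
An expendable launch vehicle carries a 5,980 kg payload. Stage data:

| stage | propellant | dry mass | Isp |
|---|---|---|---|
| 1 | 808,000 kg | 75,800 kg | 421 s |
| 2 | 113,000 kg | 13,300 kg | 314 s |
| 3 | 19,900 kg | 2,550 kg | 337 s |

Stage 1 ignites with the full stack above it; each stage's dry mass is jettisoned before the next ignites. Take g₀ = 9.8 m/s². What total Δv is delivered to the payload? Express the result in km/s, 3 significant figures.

Ignition mass of stage 1 = 808,000+75,800 + 113,000+13,300 + 19,900+2,550 + 5,980 = 1,038,530 kg.
Stage 1: m₀ = 1,038,530 kg, m_f = 1,038,530 − 808,000 = 230,530 kg; Δv = 421×9.8×ln(4.505) = 4125.8×1.5052 ≈ 6210 m/s.
Stage 2: m₀ = 154,730 kg, m_f = 154,730 − 113,000 = 41,730 kg; Δv = 314×9.8×ln(3.708) = 3077.2×1.3105 ≈ 4033 m/s.
Stage 3: m₀ = 28,430 kg, m_f = 28,430 − 19,900 = 8,530 kg; Δv = 337×9.8×ln(3.333) = 3302.6×1.2039 ≈ 3976 m/s.
Total Δv = 6210 + 4033 + 3976 = 14219 m/s.

Δv ≈ 14.2 km/s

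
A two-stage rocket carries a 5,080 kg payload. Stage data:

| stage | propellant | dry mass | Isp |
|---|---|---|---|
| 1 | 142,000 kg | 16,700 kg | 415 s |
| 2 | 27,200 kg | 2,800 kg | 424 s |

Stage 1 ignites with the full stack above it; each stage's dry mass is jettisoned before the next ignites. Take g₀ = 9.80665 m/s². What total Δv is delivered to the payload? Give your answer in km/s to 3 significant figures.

Ignition mass of stage 1 = 142,000+16,700 + 27,200+2,800 + 5,080 = 193,780 kg.
Stage 1: m₀ = 193,780 kg, m_f = 193,780 − 142,000 = 51,780 kg; Δv = 415×9.80665×ln(3.742) = 4069.8×1.3197 ≈ 5371 m/s.
Stage 2: m₀ = 35,080 kg, m_f = 35,080 − 27,200 = 7,880 kg; Δv = 424×9.80665×ln(4.452) = 4158.0×1.4933 ≈ 6209 m/s.
Total Δv = 5371 + 6209 = 11580 m/s.

Δv ≈ 11.6 km/s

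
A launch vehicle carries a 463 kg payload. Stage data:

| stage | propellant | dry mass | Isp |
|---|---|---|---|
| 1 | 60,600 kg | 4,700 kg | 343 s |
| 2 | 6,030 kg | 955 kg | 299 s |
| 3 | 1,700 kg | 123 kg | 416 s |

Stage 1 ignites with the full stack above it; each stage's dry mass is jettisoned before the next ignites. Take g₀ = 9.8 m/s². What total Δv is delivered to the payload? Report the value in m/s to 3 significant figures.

Δv ≈ 14300 m/s

Ignition mass of stage 1 = 60,600+4,700 + 6,030+955 + 1,700+123 + 463 = 74,571 kg.
Stage 1: m₀ = 74,571 kg, m_f = 74,571 − 60,600 = 13,971 kg; Δv = 343×9.8×ln(5.338) = 3361.4×1.6748 ≈ 5630 m/s.
Stage 2: m₀ = 9,271 kg, m_f = 9,271 − 6,030 = 3,241 kg; Δv = 299×9.8×ln(2.861) = 2930.2×1.0510 ≈ 3080 m/s.
Stage 3: m₀ = 2,286 kg, m_f = 2,286 − 1,700 = 586 kg; Δv = 416×9.8×ln(3.901) = 4076.8×1.3612 ≈ 5549 m/s.
Total Δv = 5630 + 3080 + 5549 = 14259 m/s.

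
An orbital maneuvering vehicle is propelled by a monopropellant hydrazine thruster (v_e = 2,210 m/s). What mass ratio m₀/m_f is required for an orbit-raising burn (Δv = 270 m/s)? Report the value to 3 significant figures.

mass ratio ≈ 1.13

Using Δv = v_e ln(m₀/m_f): m₀/m_f = exp(Δv / v_e) = exp(270 / 2210.0) = exp(0.1222) = 1.1299.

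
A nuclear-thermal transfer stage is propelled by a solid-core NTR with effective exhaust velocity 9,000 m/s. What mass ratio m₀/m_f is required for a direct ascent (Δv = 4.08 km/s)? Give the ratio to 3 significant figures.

mass ratio ≈ 1.57

m₀/m_f = exp(Δv / v_e) = exp(4080 / 9000.0) = exp(0.4533) = 1.5735.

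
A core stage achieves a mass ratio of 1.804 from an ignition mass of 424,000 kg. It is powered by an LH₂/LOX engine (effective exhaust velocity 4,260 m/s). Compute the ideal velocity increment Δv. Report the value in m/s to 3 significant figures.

Δv = v_e · ln(1.804) = 4260.0 × 0.5900 ≈ 2513.4 m/s.

Δv ≈ 2510 m/s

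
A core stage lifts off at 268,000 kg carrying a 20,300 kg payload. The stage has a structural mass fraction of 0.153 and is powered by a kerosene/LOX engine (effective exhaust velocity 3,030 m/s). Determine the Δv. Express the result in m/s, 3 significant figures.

Δv ≈ 4630 m/s

Stage wet mass = m₀ − payload = 268,000 − 20,300 = 247,700 kg.
Stage dry mass = ε × stage wet mass = 0.153 × 247,700 = 37,898.1 kg.
Burnout mass m_f = stage dry + payload = 37,898.1 + 20,300 = 58,198.1 kg.
By the Tsiolkovsky rocket equation, Δv = v_e · ln(268,000/58,198.1) = 3030.0 × ln(4.605) = 3030.0 × 1.5271 ≈ 4627 m/s.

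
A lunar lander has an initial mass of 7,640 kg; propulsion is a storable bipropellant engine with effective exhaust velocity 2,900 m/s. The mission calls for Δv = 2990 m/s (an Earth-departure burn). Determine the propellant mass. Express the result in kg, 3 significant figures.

propellant mass ≈ 4920 kg

By the Tsiolkovsky rocket equation, m₀/m_f = exp(Δv / v_e) = exp(2990 / 2900.0) = exp(1.0310) = 2.8040.
m_f = 7,640 / 2.8040 = 2,724.68 kg, so propellant = m₀ − m_f = 7,640 − 2,724.68 = 4,915.32 kg.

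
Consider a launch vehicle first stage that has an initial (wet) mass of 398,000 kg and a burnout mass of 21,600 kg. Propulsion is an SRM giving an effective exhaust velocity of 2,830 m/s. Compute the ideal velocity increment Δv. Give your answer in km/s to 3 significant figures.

Rocket equation: Δv = v_e · ln(m₀/m_f) = 2830.0 × ln(18.43) = 2830.0 × 2.9138 ≈ 8245.9 m/s.

Δv ≈ 8.25 km/s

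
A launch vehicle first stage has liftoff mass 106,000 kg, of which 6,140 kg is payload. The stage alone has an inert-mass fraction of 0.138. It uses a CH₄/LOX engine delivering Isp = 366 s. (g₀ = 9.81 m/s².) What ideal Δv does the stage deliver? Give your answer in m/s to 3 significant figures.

Δv ≈ 6000 m/s

Stage wet mass = m₀ − payload = 106,000 − 6,140 = 99,860 kg.
Stage dry mass = ε × stage wet mass = 0.138 × 99,860 = 13,780.7 kg.
Burnout mass m_f = stage dry + payload = 13,780.7 + 6,140 = 19,920.7 kg.
v_e = Isp · g₀ = 366 × 9.81 = 3590.5 m/s.
Δv = v_e · ln(106,000/19,920.7) = 3590.5 × ln(5.321) = 3590.5 × 1.6717 ≈ 6002 m/s.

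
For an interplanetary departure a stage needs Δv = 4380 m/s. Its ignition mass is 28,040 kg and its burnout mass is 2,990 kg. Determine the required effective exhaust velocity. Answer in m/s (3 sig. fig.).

ln(m₀/m_f) = ln(28040/2990) = ln(9.378) = 2.2384.
v_e = Δv / ln(m₀/m_f) = 4380 / 2.2384 = 1956.8 m/s.

v_e ≈ 1960 m/s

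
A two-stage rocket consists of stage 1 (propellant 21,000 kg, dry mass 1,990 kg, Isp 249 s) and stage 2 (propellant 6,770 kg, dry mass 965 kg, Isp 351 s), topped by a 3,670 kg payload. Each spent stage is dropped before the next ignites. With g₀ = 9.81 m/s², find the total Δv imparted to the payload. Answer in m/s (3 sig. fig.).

Δv ≈ 5400 m/s

Ignition mass of stage 1 = 21,000+1,990 + 6,770+965 + 3,670 = 34,395 kg.
Stage 1: m₀ = 34,395 kg, m_f = 34,395 − 21,000 = 13,395 kg; Δv = 249×9.81×ln(2.568) = 2442.7×0.9430 ≈ 2304 m/s.
Stage 2: m₀ = 11,405 kg, m_f = 11,405 − 6,770 = 4,635 kg; Δv = 351×9.81×ln(2.461) = 3443.3×0.9004 ≈ 3100 m/s.
Total Δv = 2304 + 3100 = 5404 m/s.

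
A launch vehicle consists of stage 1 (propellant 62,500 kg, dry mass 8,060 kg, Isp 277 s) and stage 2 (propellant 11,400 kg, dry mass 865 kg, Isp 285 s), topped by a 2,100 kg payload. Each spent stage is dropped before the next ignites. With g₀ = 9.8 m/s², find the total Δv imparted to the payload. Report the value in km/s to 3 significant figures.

Δv ≈ 8.02 km/s

Ignition mass of stage 1 = 62,500+8,060 + 11,400+865 + 2,100 = 84,925 kg.
Stage 1: m₀ = 84,925 kg, m_f = 84,925 − 62,500 = 22,425 kg; Δv = 277×9.8×ln(3.787) = 2714.6×1.3316 ≈ 3615 m/s.
Stage 2: m₀ = 14,365 kg, m_f = 14,365 − 11,400 = 2,965 kg; Δv = 285×9.8×ln(4.845) = 2793.0×1.5779 ≈ 4407 m/s.
Total Δv = 3615 + 4407 = 8022 m/s.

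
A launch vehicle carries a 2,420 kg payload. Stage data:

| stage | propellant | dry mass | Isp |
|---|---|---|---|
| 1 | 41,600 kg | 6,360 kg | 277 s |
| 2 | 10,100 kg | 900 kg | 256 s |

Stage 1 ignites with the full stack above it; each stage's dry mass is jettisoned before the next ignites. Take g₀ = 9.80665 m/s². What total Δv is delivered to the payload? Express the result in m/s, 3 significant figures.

Ignition mass of stage 1 = 41,600+6,360 + 10,100+900 + 2,420 = 61,380 kg.
Stage 1: m₀ = 61,380 kg, m_f = 61,380 − 41,600 = 19,780 kg; Δv = 277×9.80665×ln(3.103) = 2716.4×1.1324 ≈ 3076 m/s.
Stage 2: m₀ = 13,420 kg, m_f = 13,420 − 10,100 = 3,320 kg; Δv = 256×9.80665×ln(4.042) = 2510.5×1.3968 ≈ 3507 m/s.
Total Δv = 3076 + 3507 = 6583 m/s.

Δv ≈ 6580 m/s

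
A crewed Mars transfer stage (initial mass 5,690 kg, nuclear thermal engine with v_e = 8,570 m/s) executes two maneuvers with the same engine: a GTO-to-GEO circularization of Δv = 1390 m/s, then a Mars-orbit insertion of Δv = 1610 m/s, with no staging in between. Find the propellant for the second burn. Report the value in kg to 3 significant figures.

propellant for the second burn ≈ 829 kg

After the first burn: m = 5690 × exp(−1390/8570.0) = 5690 × 0.85028 = 4,838.09 kg.
After the second burn: m = 4,838.09 × exp(−1610/8570.0) = 4,838.09 × 0.82873 = 4,009.47 kg.
Second-burn propellant = 4,838.09 − 4,009.47 = 828.62 kg.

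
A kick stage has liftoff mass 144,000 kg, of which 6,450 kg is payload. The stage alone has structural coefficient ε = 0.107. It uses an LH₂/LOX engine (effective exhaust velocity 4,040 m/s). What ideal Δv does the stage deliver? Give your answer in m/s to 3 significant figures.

Stage wet mass = m₀ − payload = 144,000 − 6,450 = 137,550 kg.
Stage dry mass = ε × stage wet mass = 0.107 × 137,550 = 14,717.9 kg.
Burnout mass m_f = stage dry + payload = 14,717.9 + 6,450 = 21,167.9 kg.
Δv = v_e · ln(144,000/21,167.9) = 4040.0 × ln(6.803) = 4040.0 × 1.9173 ≈ 7746 m/s.

Δv ≈ 7750 m/s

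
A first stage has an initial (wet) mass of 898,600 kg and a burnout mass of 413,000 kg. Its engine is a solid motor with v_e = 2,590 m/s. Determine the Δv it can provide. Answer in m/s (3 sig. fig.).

Δv ≈ 2010 m/s

Δv = v_e · ln(m₀/m_f) = 2590.0 × ln(2.176) = 2590.0 × 0.7774 ≈ 2013.4 m/s.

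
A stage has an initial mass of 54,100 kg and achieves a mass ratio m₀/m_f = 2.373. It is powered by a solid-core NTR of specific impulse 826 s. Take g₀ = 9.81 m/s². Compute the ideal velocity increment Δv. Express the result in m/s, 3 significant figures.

v_e = Isp · g₀ = 826 × 9.81 = 8103.1 m/s.
By the Tsiolkovsky rocket equation, Δv = v_e · ln(2.373) = 8103.1 × 0.8642 ≈ 7002.3 m/s.

Δv ≈ 7000 m/s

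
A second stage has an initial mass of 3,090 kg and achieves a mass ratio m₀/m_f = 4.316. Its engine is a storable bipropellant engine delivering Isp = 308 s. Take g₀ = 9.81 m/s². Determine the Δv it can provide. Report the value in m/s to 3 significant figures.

Δv ≈ 4420 m/s

v_e = Isp · g₀ = 308 × 9.81 = 3021.5 m/s.
Δv = v_e · ln(4.316) = 3021.5 × 1.4623 ≈ 4418.4 m/s.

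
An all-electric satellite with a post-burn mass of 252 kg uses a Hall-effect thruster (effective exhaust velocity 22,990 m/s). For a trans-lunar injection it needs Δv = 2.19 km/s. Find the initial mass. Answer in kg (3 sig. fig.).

Using Δv = v_e ln(m₀/m_f): m₀/m_f = exp(Δv / v_e) = exp(2190 / 22990.0) = exp(0.0953) = 1.0999.
m₀ = m_f × 1.0999 = 252 × 1.0999 = 277.175 kg.

initial mass ≈ 277 kg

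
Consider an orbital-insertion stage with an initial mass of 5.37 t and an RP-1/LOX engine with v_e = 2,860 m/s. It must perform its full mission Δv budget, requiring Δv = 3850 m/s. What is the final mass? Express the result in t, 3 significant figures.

Rocket equation: m₀/m_f = exp(Δv / v_e) = exp(3850 / 2860.0) = exp(1.3462) = 3.8426.
m_f = m₀ / 3.8426 = 5.37 / 3.8426 = 1.39749 t.

final mass ≈ 1.40 t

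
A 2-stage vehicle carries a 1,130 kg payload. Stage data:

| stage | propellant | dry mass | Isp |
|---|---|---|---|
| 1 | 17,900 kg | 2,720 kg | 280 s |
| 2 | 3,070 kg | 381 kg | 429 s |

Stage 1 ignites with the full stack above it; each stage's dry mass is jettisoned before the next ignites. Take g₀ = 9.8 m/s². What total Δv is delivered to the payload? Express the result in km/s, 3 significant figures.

Δv ≈ 8.06 km/s

Ignition mass of stage 1 = 17,900+2,720 + 3,070+381 + 1,130 = 25,201 kg.
Stage 1: m₀ = 25,201 kg, m_f = 25,201 − 17,900 = 7,301 kg; Δv = 280×9.8×ln(3.452) = 2744.0×1.2389 ≈ 3399 m/s.
Stage 2: m₀ = 4,581 kg, m_f = 4,581 − 3,070 = 1,511 kg; Δv = 429×9.8×ln(3.032) = 4204.2×1.1091 ≈ 4663 m/s.
Total Δv = 3399 + 4663 = 8062 m/s.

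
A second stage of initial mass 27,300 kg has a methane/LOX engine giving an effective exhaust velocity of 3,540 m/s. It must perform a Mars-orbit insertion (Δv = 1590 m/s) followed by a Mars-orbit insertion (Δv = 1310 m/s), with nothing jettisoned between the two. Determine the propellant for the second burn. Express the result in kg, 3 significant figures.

After the first burn: m = 27300 × exp(−1590/3540.0) = 27300 × 0.63817 = 17,422 kg.
After the second burn: m = 17,422 × exp(−1310/3540.0) = 17,422 × 0.69070 = 12,033.4 kg.
Second-burn propellant = 17,422 − 12,033.4 = 5,388.6 kg.

propellant for the second burn ≈ 5390 kg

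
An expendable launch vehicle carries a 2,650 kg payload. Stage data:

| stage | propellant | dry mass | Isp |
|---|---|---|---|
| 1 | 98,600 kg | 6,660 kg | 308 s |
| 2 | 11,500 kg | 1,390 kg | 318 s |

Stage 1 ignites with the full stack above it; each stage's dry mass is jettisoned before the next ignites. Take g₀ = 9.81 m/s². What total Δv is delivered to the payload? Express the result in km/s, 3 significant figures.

Ignition mass of stage 1 = 98,600+6,660 + 11,500+1,390 + 2,650 = 120,800 kg.
Stage 1: m₀ = 120,800 kg, m_f = 120,800 − 98,600 = 22,200 kg; Δv = 308×9.81×ln(5.441) = 3021.5×1.6940 ≈ 5119 m/s.
Stage 2: m₀ = 15,540 kg, m_f = 15,540 − 11,500 = 4,040 kg; Δv = 318×9.81×ln(3.847) = 3119.6×1.3472 ≈ 4203 m/s.
Total Δv = 5119 + 4203 = 9322 m/s.

Δv ≈ 9.32 km/s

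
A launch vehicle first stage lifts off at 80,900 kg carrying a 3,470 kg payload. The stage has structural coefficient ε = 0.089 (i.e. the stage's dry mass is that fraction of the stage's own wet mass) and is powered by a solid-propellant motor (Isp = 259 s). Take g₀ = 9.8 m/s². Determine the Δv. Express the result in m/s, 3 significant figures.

Δv ≈ 5220 m/s

Stage wet mass = m₀ − payload = 80,900 − 3,470 = 77,430 kg.
Stage dry mass = ε × stage wet mass = 0.089 × 77,430 = 6,891.27 kg.
Burnout mass m_f = stage dry + payload = 6,891.27 + 3,470 = 10,361.27 kg.
v_e = Isp · g₀ = 259 × 9.8 = 2538.2 m/s.
Rocket equation: Δv = v_e · ln(80,900/10,361.27) = 2538.2 × ln(7.808) = 2538.2 × 2.0551 ≈ 5216 m/s.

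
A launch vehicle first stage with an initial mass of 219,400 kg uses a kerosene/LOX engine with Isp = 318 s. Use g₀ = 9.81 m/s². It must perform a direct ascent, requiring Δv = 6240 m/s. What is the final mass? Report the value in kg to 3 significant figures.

final mass ≈ 29700 kg

v_e = Isp · g₀ = 318 × 9.81 = 3119.6 m/s.
m₀/m_f = exp(Δv / v_e) = exp(6240 / 3119.6) = exp(2.0003) = 7.3910.
m_f = m₀ / 7.3910 = 219,400 / 7.3910 = 29,684.8 kg.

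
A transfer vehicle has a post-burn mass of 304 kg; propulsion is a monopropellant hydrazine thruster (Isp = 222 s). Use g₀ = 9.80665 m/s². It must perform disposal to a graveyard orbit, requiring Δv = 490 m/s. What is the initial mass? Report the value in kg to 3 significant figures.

initial mass ≈ 381 kg

v_e = Isp · g₀ = 222 × 9.80665 = 2177.1 m/s.
m₀/m_f = exp(Δv / v_e) = exp(490 / 2177.1) = exp(0.2251) = 1.2524.
m₀ = m_f × 1.2524 = 304 × 1.2524 = 380.73 kg.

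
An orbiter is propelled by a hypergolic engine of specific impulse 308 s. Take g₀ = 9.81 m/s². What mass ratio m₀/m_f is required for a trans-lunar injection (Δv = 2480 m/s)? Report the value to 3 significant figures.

mass ratio ≈ 2.27

v_e = Isp · g₀ = 308 × 9.81 = 3021.5 m/s.
m₀/m_f = exp(Δv / v_e) = exp(2480 / 3021.5) = exp(0.8208) = 2.2723.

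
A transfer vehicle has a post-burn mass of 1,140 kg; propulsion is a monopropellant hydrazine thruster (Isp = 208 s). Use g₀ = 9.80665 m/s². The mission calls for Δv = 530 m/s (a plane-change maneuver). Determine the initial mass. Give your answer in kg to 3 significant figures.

initial mass ≈ 1480 kg

v_e = Isp · g₀ = 208 × 9.80665 = 2039.8 m/s.
m₀/m_f = exp(Δv / v_e) = exp(530 / 2039.8) = exp(0.2598) = 1.2967.
m₀ = m_f × 1.2967 = 1,140 × 1.2967 = 1,478.24 kg.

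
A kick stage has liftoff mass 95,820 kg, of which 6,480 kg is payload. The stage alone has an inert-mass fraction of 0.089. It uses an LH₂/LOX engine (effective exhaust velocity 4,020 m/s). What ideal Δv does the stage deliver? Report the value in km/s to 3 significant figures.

Stage wet mass = m₀ − payload = 95,820 − 6,480 = 89,340 kg.
Stage dry mass = ε × stage wet mass = 0.089 × 89,340 = 7,951.26 kg.
Burnout mass m_f = stage dry + payload = 7,951.26 + 6,480 = 14,431.26 kg.
Δv = v_e · ln(95,820/14,431.26) = 4020.0 × ln(6.64) = 4020.0 × 1.8931 ≈ 7610 m/s.

Δv ≈ 7.61 km/s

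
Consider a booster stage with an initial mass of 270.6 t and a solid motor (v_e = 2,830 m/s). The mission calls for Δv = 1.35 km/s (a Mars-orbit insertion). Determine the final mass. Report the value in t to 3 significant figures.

final mass ≈ 168 t

Rocket equation: m₀/m_f = exp(Δv / v_e) = exp(1350 / 2830.0) = exp(0.4770) = 1.6113.
m_f = m₀ / 1.6113 = 270.6 / 1.6113 = 167.939 t.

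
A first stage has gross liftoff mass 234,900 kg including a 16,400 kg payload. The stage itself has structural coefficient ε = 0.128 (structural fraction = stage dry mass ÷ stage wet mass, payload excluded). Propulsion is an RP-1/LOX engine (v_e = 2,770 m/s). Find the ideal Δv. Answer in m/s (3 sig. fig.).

Δv ≈ 4620 m/s

Stage wet mass = m₀ − payload = 234,900 − 16,400 = 218,500 kg.
Stage dry mass = ε × stage wet mass = 0.128 × 218,500 = 27,968 kg.
Burnout mass m_f = stage dry + payload = 27,968 + 16,400 = 44,368 kg.
From the ideal rocket equation, Δv = v_e · ln(234,900/44,368) = 2770.0 × ln(5.294) = 2770.0 × 1.6666 ≈ 4617 m/s.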